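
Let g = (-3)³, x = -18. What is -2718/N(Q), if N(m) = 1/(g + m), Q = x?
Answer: 122310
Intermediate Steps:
Q = -18
g = -27
N(m) = 1/(-27 + m)
-2718/N(Q) = -2718/(1/(-27 - 18)) = -2718/(1/(-45)) = -2718/(-1/45) = -2718*(-45) = 122310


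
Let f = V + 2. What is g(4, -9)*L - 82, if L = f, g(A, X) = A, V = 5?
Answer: -54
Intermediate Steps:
f = 7 (f = 5 + 2 = 7)
L = 7
g(4, -9)*L - 82 = 4*7 - 82 = 28 - 82 = -54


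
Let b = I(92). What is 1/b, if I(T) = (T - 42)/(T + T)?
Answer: 92/25 ≈ 3.6800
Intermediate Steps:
I(T) = (-42 + T)/(2*T) (I(T) = (-42 + T)/((2*T)) = (-42 + T)*(1/(2*T)) = (-42 + T)/(2*T))
b = 25/92 (b = (½)*(-42 + 92)/92 = (½)*(1/92)*50 = 25/92 ≈ 0.27174)
1/b = 1/(25/92) = 92/25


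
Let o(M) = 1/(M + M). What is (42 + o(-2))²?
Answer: 27889/16 ≈ 1743.1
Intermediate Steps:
o(M) = 1/(2*M)
(42 + o(-2))² = (42 + (½)/(-2))² = (42 + (½)*(-½))² = (42 - ¼)² = (167/4)² = 27889/16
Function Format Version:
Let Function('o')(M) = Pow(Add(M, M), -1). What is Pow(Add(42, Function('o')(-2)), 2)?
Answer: Rational(27889, 16) ≈ 1743.1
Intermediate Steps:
Function('o')(M) = Mul(Rational(1, 2), Pow(M, -1)) (Function('o')(M) = Pow(Mul(2, M), -1) = Mul(Rational(1, 2), Pow(M, -1)))
Pow(Add(42, Function('o')(-2)), 2) = Pow(Add(42, Mul(Rational(1, 2), Pow(-2, -1))), 2) = Pow(Add(42, Mul(Rational(1, 2), Rational(-1, 2))), 2) = Pow(Add(42, Rational(-1, 4)), 2) = Pow(Rational(167, 4), 2) = Rational(27889, 16)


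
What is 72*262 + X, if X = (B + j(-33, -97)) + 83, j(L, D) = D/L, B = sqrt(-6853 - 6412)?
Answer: 625348/33 + I*sqrt(13265) ≈ 18950.0 + 115.17*I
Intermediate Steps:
B = I*sqrt(13265) (B = sqrt(-13265) = I*sqrt(13265) ≈ 115.17*I)
X = 2836/33 + I*sqrt(13265) (X = (I*sqrt(13265) - 97/(-33)) + 83 = (I*sqrt(13265) - 97*(-1/33)) + 83 = (I*sqrt(13265) + 97/33) + 83 = (97/33 + I*sqrt(13265)) + 83 = 2836/33 + I*sqrt(13265) ≈ 85.939 + 115.17*I)
72*262 + X = 72*262 + (2836/33 + I*sqrt(13265)) = 18864 + (2836/33 + I*sqrt(13265)) = 625348/33 + I*sqrt(13265)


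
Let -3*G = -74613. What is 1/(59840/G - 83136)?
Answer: -133/11056768 ≈ -1.2029e-5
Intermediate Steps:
G = 24871 (G = -1/3*(-74613) = 24871)
1/(59840/G - 83136) = 1/(59840/24871 - 83136) = 1/(59840*(1/24871) - 83136) = 1/(320/133 - 83136) = 1/(-11056768/133) = -133/11056768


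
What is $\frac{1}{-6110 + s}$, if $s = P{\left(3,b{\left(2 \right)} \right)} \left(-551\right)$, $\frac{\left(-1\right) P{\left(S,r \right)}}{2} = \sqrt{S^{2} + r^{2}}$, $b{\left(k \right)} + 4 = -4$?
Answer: $\frac{3055}{25659696} + \frac{551 \sqrt{73}}{25659696} \approx 0.00030253$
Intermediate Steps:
$b{\left(k \right)} = -8$ ($b{\left(k \right)} = -4 - 4 = -8$)
$P{\left(S,r \right)} = - 2 \sqrt{S^{2} + r^{2}}$
$s = 1102 \sqrt{73}$ ($s = - 2 \sqrt{3^{2} + \left(-8\right)^{2}} \left(-551\right) = - 2 \sqrt{9 + 64} \left(-551\right) = - 2 \sqrt{73} \left(-551\right) = 1102 \sqrt{73} \approx 9415.5$)
$\frac{1}{-6110 + s} = \frac{1}{-6110 + 1102 \sqrt{73}}$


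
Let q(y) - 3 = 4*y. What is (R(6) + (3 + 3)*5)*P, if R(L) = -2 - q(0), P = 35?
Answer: 875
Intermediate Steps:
q(y) = 3 + 4*y
R(L) = -5 (R(L) = -2 - (3 + 4*0) = -2 - (3 + 0) = -2 - 1*3 = -2 - 3 = -5)
(R(6) + (3 + 3)*5)*P = (-5 + (3 + 3)*5)*35 = (-5 + 6*5)*35 = (-5 + 30)*35 = 25*35 = 875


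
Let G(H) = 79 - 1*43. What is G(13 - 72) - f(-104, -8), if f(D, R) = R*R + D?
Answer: 76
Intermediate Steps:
G(H) = 36 (G(H) = 79 - 43 = 36)
f(D, R) = D + R² (f(D, R) = R² + D = D + R²)
G(13 - 72) - f(-104, -8) = 36 - (-104 + (-8)²) = 36 - (-104 + 64) = 36 - 1*(-40) = 36 + 40 = 76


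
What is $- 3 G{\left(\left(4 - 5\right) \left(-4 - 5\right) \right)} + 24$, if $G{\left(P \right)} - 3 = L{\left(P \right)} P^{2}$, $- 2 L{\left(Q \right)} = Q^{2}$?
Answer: $\frac{19713}{2} \approx 9856.5$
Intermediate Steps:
$L{\left(Q \right)} = - \frac{Q^{2}}{2}$
$G{\left(P \right)} = 3 - \frac{P^{4}}{2}$ ($G{\left(P \right)} = 3 + - \frac{P^{2}}{2} P^{2} = 3 - \frac{P^{4}}{2}$)
$- 3 G{\left(\left(4 - 5\right) \left(-4 - 5\right) \right)} + 24 = - 3 \left(3 - \frac{\left(\left(4 - 5\right) \left(-4 - 5\right)\right)^{4}}{2}\right) + 24 = - 3 \left(3 - \frac{\left(\left(-1\right) \left(-9\right)\right)^{4}}{2}\right) + 24 = - 3 \left(3 - \frac{9^{4}}{2}\right) + 24 = - 3 \left(3 - \frac{6561}{2}\right) + 24 = \left(-3\right) \left(- \frac{6555}{2}\right) + 24 = \frac{19665}{2} + 24 = \frac{19713}{2}$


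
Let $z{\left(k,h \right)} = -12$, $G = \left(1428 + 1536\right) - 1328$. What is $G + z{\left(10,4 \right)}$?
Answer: $1624$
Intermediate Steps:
$G = 1636$ ($G = 2964 - 1328 = 1636$)
$G + z{\left(10,4 \right)} = 1636 - 12 = 1624$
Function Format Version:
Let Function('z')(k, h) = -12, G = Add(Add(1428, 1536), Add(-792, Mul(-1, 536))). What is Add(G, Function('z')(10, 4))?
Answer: 1624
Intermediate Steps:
G = 1636 (G = Add(2964, Add(-792, -536)) = Add(2964, -1328) = 1636)
Add(G, Function('z')(10, 4)) = Add(1636, -12) = 1624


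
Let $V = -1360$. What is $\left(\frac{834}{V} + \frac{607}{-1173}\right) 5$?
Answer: $- \frac{53053}{9384} \approx -5.6536$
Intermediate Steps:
$\left(\frac{834}{V} + \frac{607}{-1173}\right) 5 = \left(\frac{834}{-1360} + \frac{607}{-1173}\right) 5 = \left(834 \left(- \frac{1}{1360}\right) + 607 \left(- \frac{1}{1173}\right)\right) 5 = \left(- \frac{417}{680} - \frac{607}{1173}\right) 5 = \left(- \frac{53053}{46920}\right) 5 = - \frac{53053}{9384}$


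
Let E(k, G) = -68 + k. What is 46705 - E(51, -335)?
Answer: 46722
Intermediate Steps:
46705 - E(51, -335) = 46705 - (-68 + 51) = 46705 - 1*(-17) = 46705 + 17 = 46722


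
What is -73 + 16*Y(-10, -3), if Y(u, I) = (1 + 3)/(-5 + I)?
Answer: -81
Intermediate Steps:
Y(u, I) = 4/(-5 + I)
-73 + 16*Y(-10, -3) = -73 + 16*(4/(-5 - 3)) = -73 + 16*(4/(-8)) = -73 + 16*(4*(-⅛)) = -73 + 16*(-½) = -73 - 8 = -81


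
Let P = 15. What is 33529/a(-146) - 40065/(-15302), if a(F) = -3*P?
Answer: -511257833/688590 ≈ -742.47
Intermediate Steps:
a(F) = -45 (a(F) = -3*15 = -45)
33529/a(-146) - 40065/(-15302) = 33529/(-45) - 40065/(-15302) = 33529*(-1/45) - 40065*(-1/15302) = -33529/45 + 40065/15302 = -511257833/688590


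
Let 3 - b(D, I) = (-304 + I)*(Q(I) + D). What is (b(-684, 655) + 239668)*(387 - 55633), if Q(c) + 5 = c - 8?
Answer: -14055300598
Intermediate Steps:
Q(c) = -13 + c (Q(c) = -5 + (c - 8) = -5 + (-8 + c) = -13 + c)
b(D, I) = 3 - (-304 + I)*(-13 + D + I) (b(D, I) = 3 - (-304 + I)*((-13 + I) + D) = 3 - (-304 + I)*(-13 + D + I))
(b(-684, 655) + 239668)*(387 - 55633) = ((-3949 - 1*655² + 304*(-684) + 317*655 - 1*(-684)*655) + 239668)*(387 - 55633) = ((-3949 - 1*429025 - 207936 + 207635 + 448020) + 239668)*(-55246) = ((-3949 - 429025 - 207936 + 207635 + 448020) + 239668)*(-55246) = (14745 + 239668)*(-55246) = 254413*(-55246) = -14055300598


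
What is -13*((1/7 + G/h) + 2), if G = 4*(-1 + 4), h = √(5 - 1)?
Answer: -741/7 ≈ -105.86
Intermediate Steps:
h = 2 (h = √4 = 2)
G = 12 (G = 4*3 = 12)
-13*((1/7 + G/h) + 2) = -13*((1/7 + 12/2) + 2) = -13*((1*(⅐) + 12*(½)) + 2) = -13*((⅐ + 6) + 2) = -13*(43/7 + 2) = -13*57/7 = -741/7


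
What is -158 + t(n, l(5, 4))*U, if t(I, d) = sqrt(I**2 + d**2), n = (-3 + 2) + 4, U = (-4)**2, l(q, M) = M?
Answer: -78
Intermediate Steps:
U = 16
n = 3 (n = -1 + 4 = 3)
-158 + t(n, l(5, 4))*U = -158 + sqrt(3**2 + 4**2)*16 = -158 + sqrt(9 + 16)*16 = -158 + sqrt(25)*16 = -158 + 5*16 = -158 + 80 = -78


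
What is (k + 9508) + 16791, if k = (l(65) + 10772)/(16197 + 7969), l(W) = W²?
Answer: 635556631/24166 ≈ 26300.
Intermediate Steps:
k = 14997/24166 (k = (65² + 10772)/(16197 + 7969) = (4225 + 10772)/24166 = 14997*(1/24166) = 14997/24166 ≈ 0.62058)
(k + 9508) + 16791 = (14997/24166 + 9508) + 16791 = 229785325/24166 + 16791 = 635556631/24166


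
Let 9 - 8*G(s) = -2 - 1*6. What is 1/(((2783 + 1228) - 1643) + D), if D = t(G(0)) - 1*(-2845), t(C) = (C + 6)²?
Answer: 64/337857 ≈ 0.00018943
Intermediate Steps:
G(s) = 17/8 (G(s) = 9/8 - (-2 - 1*6)/8 = 9/8 - (-2 - 6)/8 = 9/8 - ⅛*(-8) = 9/8 + 1 = 17/8)
t(C) = (6 + C)²
D = 186305/64 (D = (6 + 17/8)² - 1*(-2845) = (65/8)² + 2845 = 4225/64 + 2845 = 186305/64 ≈ 2911.0)
1/(((2783 + 1228) - 1643) + D) = 1/(((2783 + 1228) - 1643) + 186305/64) = 1/((4011 - 1643) + 186305/64) = 1/(2368 + 186305/64) = 1/(337857/64) = 64/337857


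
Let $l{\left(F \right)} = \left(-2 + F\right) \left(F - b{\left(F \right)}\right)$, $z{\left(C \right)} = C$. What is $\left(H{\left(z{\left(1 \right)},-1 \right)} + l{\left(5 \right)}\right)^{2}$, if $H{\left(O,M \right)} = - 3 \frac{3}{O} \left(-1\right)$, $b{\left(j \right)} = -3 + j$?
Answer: $324$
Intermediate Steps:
$H{\left(O,M \right)} = \frac{9}{O}$ ($H{\left(O,M \right)} = - \frac{9}{O} \left(-1\right) = \frac{9}{O}$)
$l{\left(F \right)} = -6 + 3 F$ ($l{\left(F \right)} = \left(-2 + F\right) \left(F - \left(-3 + F\right)\right) = \left(-2 + F\right) 3 = -6 + 3 F$)
$\left(H{\left(z{\left(1 \right)},-1 \right)} + l{\left(5 \right)}\right)^{2} = \left(\frac{9}{1} + \left(-6 + 3 \cdot 5\right)\right)^{2} = \left(9 \cdot 1 + \left(-6 + 15\right)\right)^{2} = \left(9 + 9\right)^{2} = 18^{2} = 324$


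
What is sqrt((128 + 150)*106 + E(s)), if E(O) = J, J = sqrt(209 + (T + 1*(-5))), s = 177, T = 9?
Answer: sqrt(29468 + sqrt(213)) ≈ 171.71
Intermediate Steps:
J = sqrt(213) (J = sqrt(209 + (9 + 1*(-5))) = sqrt(209 + (9 - 5)) = sqrt(209 + 4) = sqrt(213) ≈ 14.595)
E(O) = sqrt(213)
sqrt((128 + 150)*106 + E(s)) = sqrt((128 + 150)*106 + sqrt(213)) = sqrt(278*106 + sqrt(213)) = sqrt(29468 + sqrt(213))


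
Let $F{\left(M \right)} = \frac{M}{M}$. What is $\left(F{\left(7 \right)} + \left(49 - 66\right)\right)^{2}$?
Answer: $256$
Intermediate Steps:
$F{\left(M \right)} = 1$
$\left(F{\left(7 \right)} + \left(49 - 66\right)\right)^{2} = \left(1 + \left(49 - 66\right)\right)^{2} = \left(1 - 17\right)^{2} = \left(-16\right)^{2} = 256$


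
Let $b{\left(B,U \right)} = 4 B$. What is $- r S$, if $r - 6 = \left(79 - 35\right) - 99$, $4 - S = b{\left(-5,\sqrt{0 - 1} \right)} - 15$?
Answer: $1911$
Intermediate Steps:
$S = 39$ ($S = 4 - \left(4 \left(-5\right) - 15\right) = 4 - \left(-20 - 15\right) = 4 - -35 = 4 + 35 = 39$)
$r = -49$ ($r = 6 + \left(\left(79 - 35\right) - 99\right) = 6 + \left(44 - 99\right) = 6 - 55 = -49$)
$- r S = - \left(-49\right) 39 = \left(-1\right) \left(-1911\right) = 1911$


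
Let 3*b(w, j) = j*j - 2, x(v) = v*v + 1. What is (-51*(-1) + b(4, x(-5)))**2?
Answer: 683929/9 ≈ 75992.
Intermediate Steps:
x(v) = 1 + v**2 (x(v) = v**2 + 1 = 1 + v**2)
b(w, j) = -2/3 + j**2/3 (b(w, j) = (j*j - 2)/3 = (j**2 - 2)/3 = (-2 + j**2)/3 = -2/3 + j**2/3)
(-51*(-1) + b(4, x(-5)))**2 = (-51*(-1) + (-2/3 + (1 + (-5)**2)**2/3))**2 = (51 + (-2/3 + (1 + 25)**2/3))**2 = (51 + (-2/3 + (1/3)*26**2))**2 = (51 + (-2/3 + (1/3)*676))**2 = (51 + (-2/3 + 676/3))**2 = (51 + 674/3)**2 = (827/3)**2 = 683929/9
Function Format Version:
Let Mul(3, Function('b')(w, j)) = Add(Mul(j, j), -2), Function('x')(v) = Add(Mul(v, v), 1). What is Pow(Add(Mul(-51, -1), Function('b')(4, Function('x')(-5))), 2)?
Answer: Rational(683929, 9) ≈ 75992.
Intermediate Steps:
Function('x')(v) = Add(1, Pow(v, 2)) (Function('x')(v) = Add(Pow(v, 2), 1) = Add(1, Pow(v, 2)))
Function('b')(w, j) = Add(Rational(-2, 3), Mul(Rational(1, 3), Pow(j, 2))) (Function('b')(w, j) = Mul(Rational(1, 3), Add(Mul(j, j), -2)) = Mul(Rational(1, 3), Add(Pow(j, 2), -2)) = Mul(Rational(1, 3), Add(-2, Pow(j, 2))) = Add(Rational(-2, 3), Mul(Rational(1, 3), Pow(j, 2))))
Pow(Add(Mul(-51, -1), Function('b')(4, Function('x')(-5))), 2) = Pow(Add(Mul(-51, -1), Add(Rational(-2, 3), Mul(Rational(1, 3), Pow(Add(1, Pow(-5, 2)), 2)))), 2) = Pow(Add(51, Add(Rational(-2, 3), Mul(Rational(1, 3), Pow(Add(1, 25), 2)))), 2) = Pow(Add(51, Add(Rational(-2, 3), Mul(Rational(1, 3), Pow(26, 2)))), 2) = Pow(Add(51, Add(Rational(-2, 3), Mul(Rational(1, 3), 676))), 2) = Pow(Add(51, Add(Rational(-2, 3), Rational(676, 3))), 2) = Pow(Add(51, Rational(674, 3)), 2) = Pow(Rational(827, 3), 2) = Rational(683929, 9)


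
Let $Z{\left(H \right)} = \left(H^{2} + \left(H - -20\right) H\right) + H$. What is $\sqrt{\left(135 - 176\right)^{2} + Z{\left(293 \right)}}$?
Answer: $6 \sqrt{4987} \approx 423.71$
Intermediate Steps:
$Z{\left(H \right)} = H + H^{2} + H \left(20 + H\right)$ ($Z{\left(H \right)} = \left(H^{2} + \left(H + 20\right) H\right) + H = \left(H^{2} + \left(20 + H\right) H\right) + H = \left(H^{2} + H \left(20 + H\right)\right) + H = H + H^{2} + H \left(20 + H\right)$)
$\sqrt{\left(135 - 176\right)^{2} + Z{\left(293 \right)}} = \sqrt{\left(135 - 176\right)^{2} + 293 \left(21 + 2 \cdot 293\right)} = \sqrt{\left(-41\right)^{2} + 293 \left(21 + 586\right)} = \sqrt{1681 + 293 \cdot 607} = \sqrt{1681 + 177851} = \sqrt{179532} = 6 \sqrt{4987}$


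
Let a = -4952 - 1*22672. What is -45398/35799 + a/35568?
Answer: -36161495/17684706 ≈ -2.0448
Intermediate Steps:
a = -27624 (a = -4952 - 22672 = -27624)
-45398/35799 + a/35568 = -45398/35799 - 27624/35568 = -45398*1/35799 - 27624*1/35568 = -45398/35799 - 1151/1482 = -36161495/17684706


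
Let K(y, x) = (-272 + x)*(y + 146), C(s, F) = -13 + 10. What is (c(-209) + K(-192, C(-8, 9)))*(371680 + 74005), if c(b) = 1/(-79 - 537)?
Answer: 3472955348315/616 ≈ 5.6379e+9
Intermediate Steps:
c(b) = -1/616 (c(b) = 1/(-616) = -1/616)
C(s, F) = -3
K(y, x) = (-272 + x)*(146 + y)
(c(-209) + K(-192, C(-8, 9)))*(371680 + 74005) = (-1/616 + (-39712 - 272*(-192) + 146*(-3) - 3*(-192)))*(371680 + 74005) = (-1/616 + (-39712 + 52224 - 438 + 576))*445685 = (-1/616 + 12650)*445685 = (7792399/616)*445685 = 3472955348315/616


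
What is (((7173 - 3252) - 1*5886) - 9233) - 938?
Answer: -12136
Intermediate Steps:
(((7173 - 3252) - 1*5886) - 9233) - 938 = ((3921 - 5886) - 9233) - 938 = (-1965 - 9233) - 938 = -11198 - 938 = -12136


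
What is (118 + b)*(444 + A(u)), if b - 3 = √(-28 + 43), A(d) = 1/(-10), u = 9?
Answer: 537119/10 + 4439*√15/10 ≈ 55431.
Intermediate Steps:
A(d) = -⅒
b = 3 + √15 (b = 3 + √(-28 + 43) = 3 + √15 ≈ 6.8730)
(118 + b)*(444 + A(u)) = (118 + (3 + √15))*(444 - ⅒) = (121 + √15)*(4439/10) = 537119/10 + 4439*√15/10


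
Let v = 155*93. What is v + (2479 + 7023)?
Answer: 23917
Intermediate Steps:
v = 14415
v + (2479 + 7023) = 14415 + (2479 + 7023) = 14415 + 9502 = 23917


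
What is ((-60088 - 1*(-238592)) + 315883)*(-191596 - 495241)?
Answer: -339563283919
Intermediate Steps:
((-60088 - 1*(-238592)) + 315883)*(-191596 - 495241) = ((-60088 + 238592) + 315883)*(-686837) = (178504 + 315883)*(-686837) = 494387*(-686837) = -339563283919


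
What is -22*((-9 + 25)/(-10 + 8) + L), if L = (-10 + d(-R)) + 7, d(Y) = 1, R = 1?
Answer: 220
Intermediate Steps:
L = -2 (L = (-10 + 1) + 7 = -9 + 7 = -2)
-22*((-9 + 25)/(-10 + 8) + L) = -22*((-9 + 25)/(-10 + 8) - 2) = -22*(16/(-2) - 2) = -22*(16*(-1/2) - 2) = -22*(-8 - 2) = -22*(-10) = 220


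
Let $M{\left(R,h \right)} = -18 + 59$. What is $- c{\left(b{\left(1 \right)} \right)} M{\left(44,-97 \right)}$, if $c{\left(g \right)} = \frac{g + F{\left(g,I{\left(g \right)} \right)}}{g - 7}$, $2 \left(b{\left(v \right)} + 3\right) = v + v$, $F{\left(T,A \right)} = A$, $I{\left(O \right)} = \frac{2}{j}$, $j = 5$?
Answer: $- \frac{328}{45} \approx -7.2889$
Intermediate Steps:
$I{\left(O \right)} = \frac{2}{5}$
$b{\left(v \right)} = -3 + v$ ($b{\left(v \right)} = -3 + \frac{v + v}{2} = -3 + \frac{2 v}{2} = -3 + v$)
$c{\left(g \right)} = \frac{\frac{2}{5} + g}{-7 + g}$ ($c{\left(g \right)} = \frac{g + \frac{2}{5}}{g - 7} = \frac{\frac{2}{5} + g}{-7 + g}$)
$M{\left(R,h \right)} = 41$
$- c{\left(b{\left(1 \right)} \right)} M{\left(44,-97 \right)} = - \frac{\frac{2}{5} + \left(-3 + 1\right)}{-7 + \left(-3 + 1\right)} 41 = - \frac{\frac{2}{5} - 2}{-7 - 2} \cdot 41 = - \frac{1}{-9} \left(- \frac{8}{5}\right) 41 = - \left(- \frac{1}{9}\right) \left(- \frac{8}{5}\right) 41 = - \frac{8 \cdot 41}{45} = \left(-1\right) \frac{328}{45} = - \frac{328}{45}$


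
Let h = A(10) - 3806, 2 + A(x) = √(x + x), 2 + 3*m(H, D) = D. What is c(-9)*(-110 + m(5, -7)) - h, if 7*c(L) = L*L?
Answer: 17503/7 - 2*√5 ≈ 2496.0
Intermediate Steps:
c(L) = L²/7 (c(L) = (L*L)/7 = L²/7)
m(H, D) = -⅔ + D/3
A(x) = -2 + √2*√x (A(x) = -2 + √(x + x) = -2 + √(2*x) = -2 + √2*√x)
h = -3808 + 2*√5 (h = (-2 + √2*√10) - 3806 = (-2 + 2*√5) - 3806 = -3808 + 2*√5 ≈ -3803.5)
c(-9)*(-110 + m(5, -7)) - h = ((⅐)*(-9)²)*(-110 + (-⅔ + (⅓)*(-7))) - (-3808 + 2*√5) = ((⅐)*81)*(-110 + (-⅔ - 7/3)) + (3808 - 2*√5) = 81*(-110 - 3)/7 + (3808 - 2*√5) = (81/7)*(-113) + (3808 - 2*√5) = -9153/7 + (3808 - 2*√5) = 17503/7 - 2*√5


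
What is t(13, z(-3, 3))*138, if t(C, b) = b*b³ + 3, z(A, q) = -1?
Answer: 552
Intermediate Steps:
t(C, b) = 3 + b⁴ (t(C, b) = b⁴ + 3 = 3 + b⁴)
t(13, z(-3, 3))*138 = (3 + (-1)⁴)*138 = (3 + 1)*138 = 4*138 = 552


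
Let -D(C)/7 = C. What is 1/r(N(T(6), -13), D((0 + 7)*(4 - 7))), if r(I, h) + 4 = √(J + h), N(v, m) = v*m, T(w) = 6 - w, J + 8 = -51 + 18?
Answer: 2/45 + √106/90 ≈ 0.15884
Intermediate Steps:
J = -41 (J = -8 + (-51 + 18) = -8 - 33 = -41)
D(C) = -7*C
N(v, m) = m*v
r(I, h) = -4 + √(-41 + h)
1/r(N(T(6), -13), D((0 + 7)*(4 - 7))) = 1/(-4 + √(-41 - 7*(0 + 7)*(4 - 7))) = 1/(-4 + √(-41 - 49*(-3))) = 1/(-4 + √(-41 - 7*(-21))) = 1/(-4 + √(-41 + 147)) = 1/(-4 + √106)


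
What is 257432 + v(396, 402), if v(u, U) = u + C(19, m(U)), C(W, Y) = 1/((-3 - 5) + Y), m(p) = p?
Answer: 101584233/394 ≈ 2.5783e+5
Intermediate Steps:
C(W, Y) = 1/(-8 + Y)
v(u, U) = u + 1/(-8 + U)
257432 + v(396, 402) = 257432 + (1 + 396*(-8 + 402))/(-8 + 402) = 257432 + (1 + 396*394)/394 = 257432 + (1 + 156024)/394 = 257432 + (1/394)*156025 = 257432 + 156025/394 = 101584233/394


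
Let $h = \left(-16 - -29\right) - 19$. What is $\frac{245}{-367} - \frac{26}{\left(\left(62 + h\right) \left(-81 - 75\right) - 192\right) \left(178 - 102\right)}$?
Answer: $- \frac{83114909}{124509888} \approx -0.66754$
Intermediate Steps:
$h = -6$ ($h = \left(-16 + 29\right) - 19 = 13 - 19 = -6$)
$\frac{245}{-367} - \frac{26}{\left(\left(62 + h\right) \left(-81 - 75\right) - 192\right) \left(178 - 102\right)} = \frac{245}{-367} - \frac{26}{\left(\left(62 - 6\right) \left(-81 - 75\right) - 192\right) \left(178 - 102\right)} = 245 \left(- \frac{1}{367}\right) - \frac{26}{\left(56 \left(-156\right) - 192\right) 76} = - \frac{245}{367} - \frac{26}{\left(-8736 - 192\right) 76} = - \frac{245}{367} - \frac{26}{\left(-8928\right) 76} = - \frac{245}{367} - \frac{26}{-678528} = - \frac{245}{367} - - \frac{13}{339264} = - \frac{245}{367} + \frac{13}{339264} = - \frac{83114909}{124509888}$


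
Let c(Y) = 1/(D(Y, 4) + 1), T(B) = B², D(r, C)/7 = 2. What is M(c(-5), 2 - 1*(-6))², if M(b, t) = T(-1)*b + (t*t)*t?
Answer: 58997761/225 ≈ 2.6221e+5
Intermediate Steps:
D(r, C) = 14 (D(r, C) = 7*2 = 14)
c(Y) = 1/15 (c(Y) = 1/(14 + 1) = 1/15)
M(b, t) = b + t³ (M(b, t) = (-1)²*b + (t*t)*t = 1*b + t²*t = b + t³)
M(c(-5), 2 - 1*(-6))² = (1/15 + (2 - 1*(-6))³)² = (1/15 + (2 + 6)³)² = (1/15 + 8³)² = (1/15 + 512)² = (7681/15)² = 58997761/225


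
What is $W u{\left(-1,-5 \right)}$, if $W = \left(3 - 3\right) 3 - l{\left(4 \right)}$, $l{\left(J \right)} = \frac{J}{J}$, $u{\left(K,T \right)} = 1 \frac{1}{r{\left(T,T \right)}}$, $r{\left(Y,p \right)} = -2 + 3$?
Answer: $-1$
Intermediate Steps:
$r{\left(Y,p \right)} = 1$
$u{\left(K,T \right)} = 1$ ($u{\left(K,T \right)} = 1 \cdot 1^{-1} = 1 \cdot 1 = 1$)
$l{\left(J \right)} = 1$
$W = -1$ ($W = \left(3 - 3\right) 3 - 1 = 0 \cdot 3 - 1 = 0 - 1 = -1$)
$W u{\left(-1,-5 \right)} = \left(-1\right) 1 = -1$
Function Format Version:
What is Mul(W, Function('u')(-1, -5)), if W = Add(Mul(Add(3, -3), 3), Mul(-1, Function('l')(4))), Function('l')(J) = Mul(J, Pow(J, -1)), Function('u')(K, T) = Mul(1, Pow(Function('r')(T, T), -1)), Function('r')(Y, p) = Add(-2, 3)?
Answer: -1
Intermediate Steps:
Function('r')(Y, p) = 1
Function('u')(K, T) = 1 (Function('u')(K, T) = Mul(1, Pow(1, -1)) = Mul(1, 1) = 1)
Function('l')(J) = 1
W = -1 (W = Add(Mul(Add(3, -3), 3), Mul(-1, 1)) = Add(Mul(0, 3), -1) = Add(0, -1) = -1)
Mul(W, Function('u')(-1, -5)) = Mul(-1, 1) = -1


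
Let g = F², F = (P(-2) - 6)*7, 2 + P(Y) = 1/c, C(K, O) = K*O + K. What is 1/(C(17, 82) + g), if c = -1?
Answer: 1/5380 ≈ 0.00018587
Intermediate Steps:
C(K, O) = K + K*O
P(Y) = -3 (P(Y) = -2 + 1/(-1) = -2 - 1 = -3)
F = -63 (F = (-3 - 6)*7 = -9*7 = -63)
g = 3969 (g = (-63)² = 3969)
1/(C(17, 82) + g) = 1/(17*(1 + 82) + 3969) = 1/(17*83 + 3969) = 1/(1411 + 3969) = 1/5380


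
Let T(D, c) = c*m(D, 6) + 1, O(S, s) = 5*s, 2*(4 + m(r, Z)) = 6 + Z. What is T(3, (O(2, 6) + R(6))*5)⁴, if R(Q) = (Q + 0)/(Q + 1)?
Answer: 22051373500321/2401 ≈ 9.1842e+9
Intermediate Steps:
m(r, Z) = -1 + Z/2 (m(r, Z) = -4 + (6 + Z)/2 = -4 + (3 + Z/2) = -1 + Z/2)
R(Q) = Q/(1 + Q)
T(D, c) = 1 + 2*c (T(D, c) = c*(-1 + (½)*6) + 1 = c*(-1 + 3) + 1 = c*2 + 1 = 2*c + 1 = 1 + 2*c)
T(3, (O(2, 6) + R(6))*5)⁴ = (1 + 2*((5*6 + 6/(1 + 6))*5))⁴ = (1 + 2*((30 + 6/7)*5))⁴ = (1 + 2*((216/7)*5))⁴ = (1 + 2*(1080/7))⁴ = (1 + 2160/7)⁴ = (2167/7)⁴ = 22051373500321/2401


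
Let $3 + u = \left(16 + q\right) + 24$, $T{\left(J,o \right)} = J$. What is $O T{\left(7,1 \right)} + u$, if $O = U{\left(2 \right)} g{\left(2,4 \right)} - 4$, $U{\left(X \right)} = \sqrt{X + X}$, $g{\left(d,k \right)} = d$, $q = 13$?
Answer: $50$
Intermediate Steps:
$U{\left(X \right)} = \sqrt{2} \sqrt{X}$ ($U{\left(X \right)} = \sqrt{2 X} = \sqrt{2} \sqrt{X}$)
$u = 50$ ($u = -3 + \left(\left(16 + 13\right) + 24\right) = -3 + \left(29 + 24\right) = -3 + 53 = 50$)
$O = 0$ ($O = \sqrt{2} \sqrt{2} \cdot 2 - 4 = 2 \cdot 2 - 4 = 4 - 4 = 0$)
$O T{\left(7,1 \right)} + u = 0 \cdot 7 + 50 = 0 + 50 = 50$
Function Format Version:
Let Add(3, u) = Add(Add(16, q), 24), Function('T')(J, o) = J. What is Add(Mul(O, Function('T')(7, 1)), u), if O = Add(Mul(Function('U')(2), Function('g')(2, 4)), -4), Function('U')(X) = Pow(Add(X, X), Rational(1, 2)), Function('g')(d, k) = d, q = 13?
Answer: 50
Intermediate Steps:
Function('U')(X) = Mul(Pow(2, Rational(1, 2)), Pow(X, Rational(1, 2))) (Function('U')(X) = Pow(Mul(2, X), Rational(1, 2)) = Mul(Pow(2, Rational(1, 2)), Pow(X, Rational(1, 2))))
u = 50 (u = Add(-3, Add(Add(16, 13), 24)) = Add(-3, Add(29, 24)) = Add(-3, 53) = 50)
O = 0 (O = Add(Mul(Mul(Pow(2, Rational(1, 2)), Pow(2, Rational(1, 2))), 2), -4) = Add(Mul(2, 2), -4) = Add(4, -4) = 0)
Add(Mul(O, Function('T')(7, 1)), u) = Add(Mul(0, 7), 50) = Add(0, 50) = 50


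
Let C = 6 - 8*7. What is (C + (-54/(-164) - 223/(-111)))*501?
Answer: -72447439/3034 ≈ -23879.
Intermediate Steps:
C = -50 (C = 6 - 56 = -50)
(C + (-54/(-164) - 223/(-111)))*501 = (-50 + (-54/(-164) - 223/(-111)))*501 = (-50 + (-54*(-1/164) - 223*(-1/111)))*501 = (-50 + (27/82 + 223/111))*501 = (-50 + 21283/9102)*501 = -433817/9102*501 = -72447439/3034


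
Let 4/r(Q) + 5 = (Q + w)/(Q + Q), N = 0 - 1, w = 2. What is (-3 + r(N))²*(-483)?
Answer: -811923/121 ≈ -6710.1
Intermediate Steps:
N = -1
r(Q) = 4/(-5 + (2 + Q)/(2*Q)) (r(Q) = 4/(-5 + (Q + 2)/(Q + Q)) = 4/(-5 + (2 + Q)/((2*Q))) = 4/(-5 + (2 + Q)*(1/(2*Q))) = 4/(-5 + (2 + Q)/(2*Q)))
(-3 + r(N))²*(-483) = (-3 - 8*(-1)/(-2 + 9*(-1)))²*(-483) = (-3 - 8*(-1)/(-2 - 9))²*(-483) = (-3 - 8*(-1)/(-11))²*(-483) = (-3 - 8*(-1)*(-1/11))²*(-483) = (-3 - 8/11)²*(-483) = (-41/11)²*(-483) = (1681/121)*(-483) = -811923/121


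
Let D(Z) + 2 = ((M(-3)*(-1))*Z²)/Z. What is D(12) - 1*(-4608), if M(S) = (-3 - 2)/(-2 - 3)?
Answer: 4594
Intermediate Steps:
M(S) = 1 (M(S) = -5/(-5) = -5*(-⅕) = 1)
D(Z) = -2 - Z (D(Z) = -2 + ((1*(-1))*Z²)/Z = -2 + (-Z²)/Z = -2 - Z)
D(12) - 1*(-4608) = (-2 - 1*12) - 1*(-4608) = (-2 - 12) + 4608 = -14 + 4608 = 4594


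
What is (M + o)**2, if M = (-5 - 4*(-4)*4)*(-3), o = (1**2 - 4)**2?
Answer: 28224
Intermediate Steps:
o = 9 (o = (1 - 4)**2 = (-3)**2 = 9)
M = -177 (M = (-5 + 16*4)*(-3) = (-5 + 64)*(-3) = 59*(-3) = -177)
(M + o)**2 = (-177 + 9)**2 = (-168)**2 = 28224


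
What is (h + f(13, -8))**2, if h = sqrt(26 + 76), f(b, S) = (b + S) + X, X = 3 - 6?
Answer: (2 + sqrt(102))**2 ≈ 146.40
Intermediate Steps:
X = -3
f(b, S) = -3 + S + b (f(b, S) = (b + S) - 3 = (S + b) - 3 = -3 + S + b)
h = sqrt(102) ≈ 10.100
(h + f(13, -8))**2 = (sqrt(102) + (-3 - 8 + 13))**2 = (sqrt(102) + 2)**2 = (2 + sqrt(102))**2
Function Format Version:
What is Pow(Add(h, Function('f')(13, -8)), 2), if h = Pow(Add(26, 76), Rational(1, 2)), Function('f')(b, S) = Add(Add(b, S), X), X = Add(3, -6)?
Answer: Pow(Add(2, Pow(102, Rational(1, 2))), 2) ≈ 146.40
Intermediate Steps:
X = -3
Function('f')(b, S) = Add(-3, S, b) (Function('f')(b, S) = Add(Add(b, S), -3) = Add(Add(S, b), -3) = Add(-3, S, b))
h = Pow(102, Rational(1, 2)) ≈ 10.100
Pow(Add(h, Function('f')(13, -8)), 2) = Pow(Add(Pow(102, Rational(1, 2)), Add(-3, -8, 13)), 2) = Pow(Add(Pow(102, Rational(1, 2)), 2), 2) = Pow(Add(2, Pow(102, Rational(1, 2))), 2)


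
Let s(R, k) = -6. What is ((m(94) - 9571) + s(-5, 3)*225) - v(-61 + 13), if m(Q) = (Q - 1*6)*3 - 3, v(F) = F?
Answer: -10612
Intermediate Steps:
m(Q) = -21 + 3*Q (m(Q) = (Q - 6)*3 - 3 = (-6 + Q)*3 - 3 = (-18 + 3*Q) - 3 = -21 + 3*Q)
((m(94) - 9571) + s(-5, 3)*225) - v(-61 + 13) = (((-21 + 3*94) - 9571) - 6*225) - (-61 + 13) = (((-21 + 282) - 9571) - 1350) - 1*(-48) = ((261 - 9571) - 1350) + 48 = (-9310 - 1350) + 48 = -10660 + 48 = -10612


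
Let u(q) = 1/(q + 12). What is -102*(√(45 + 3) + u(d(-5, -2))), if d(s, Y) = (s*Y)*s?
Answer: 51/19 - 408*√3 ≈ -703.99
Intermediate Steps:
d(s, Y) = Y*s² (d(s, Y) = (Y*s)*s = Y*s²)
u(q) = 1/(12 + q)
-102*(√(45 + 3) + u(d(-5, -2))) = -102*(√(45 + 3) + 1/(12 - 2*(-5)²)) = -102*(√48 + 1/(12 - 2*25)) = -102*(4*√3 + 1/(12 - 50)) = -102*(4*√3 + 1/(-38)) = -102*(4*√3 - 1/38) = -102*(-1/38 + 4*√3) = 51/19 - 408*√3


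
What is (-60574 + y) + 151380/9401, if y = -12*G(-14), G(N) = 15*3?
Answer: -574381334/9401 ≈ -61098.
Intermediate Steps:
G(N) = 45
y = -540 (y = -12*45 = -540)
(-60574 + y) + 151380/9401 = (-60574 - 540) + 151380/9401 = -61114 + 151380*(1/9401) = -61114 + 151380/9401 = -574381334/9401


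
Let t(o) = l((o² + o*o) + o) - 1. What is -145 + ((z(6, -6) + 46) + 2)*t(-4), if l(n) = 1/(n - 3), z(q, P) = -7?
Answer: -4609/25 ≈ -184.36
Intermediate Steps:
l(n) = 1/(-3 + n)
t(o) = -1 + 1/(-3 + o + 2*o²) (t(o) = 1/(-3 + ((o² + o*o) + o)) - 1 = 1/(-3 + ((o² + o²) + o)) - 1 = 1/(-3 + (2*o² + o)) - 1 = 1/(-3 + (o + 2*o²)) - 1 = 1/(-3 + o + 2*o²) - 1 = -1 + 1/(-3 + o + 2*o²))
-145 + ((z(6, -6) + 46) + 2)*t(-4) = -145 + ((-7 + 46) + 2)*((4 - 1*(-4)*(1 + 2*(-4)))/(-3 - 4*(1 + 2*(-4)))) = -145 + (39 + 2)*((4 - 1*(-4)*(1 - 8))/(-3 - 4*(1 - 8))) = -145 + 41*((4 - 1*(-4)*(-7))/(-3 - 4*(-7))) = -145 + 41*((4 - 28)/(-3 + 28)) = -145 + 41*(-24/25) = -145 - 984/25 = -4609/25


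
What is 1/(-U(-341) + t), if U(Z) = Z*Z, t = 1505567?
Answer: 1/1389286 ≈ 7.1979e-7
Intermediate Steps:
U(Z) = Z²
1/(-U(-341) + t) = 1/(-1*(-341)² + 1505567) = 1/(-1*116281 + 1505567) = 1/(-116281 + 1505567) = 1/1389286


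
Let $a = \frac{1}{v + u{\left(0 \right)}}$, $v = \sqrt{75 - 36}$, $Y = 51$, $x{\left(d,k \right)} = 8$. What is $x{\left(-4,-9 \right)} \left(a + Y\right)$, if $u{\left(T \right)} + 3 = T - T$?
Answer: $\frac{2044}{5} + \frac{4 \sqrt{39}}{15} \approx 410.47$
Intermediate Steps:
$v = \sqrt{39} \approx 6.245$
$u{\left(T \right)} = -3$ ($u{\left(T \right)} = -3 + \left(T - T\right) = -3 + 0 = -3$)
$a = \frac{1}{-3 + \sqrt{39}}$ ($a = \frac{1}{\sqrt{39} - 3} = \frac{1}{-3 + \sqrt{39}} \approx 0.30817$)
$x{\left(-4,-9 \right)} \left(a + Y\right) = 8 \left(\left(\frac{1}{10} + \frac{\sqrt{39}}{30}\right) + 51\right) = 8 \left(\frac{511}{10} + \frac{\sqrt{39}}{30}\right) = \frac{2044}{5} + \frac{4 \sqrt{39}}{15}$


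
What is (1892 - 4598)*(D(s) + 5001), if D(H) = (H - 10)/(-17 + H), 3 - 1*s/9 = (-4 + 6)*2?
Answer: -175950885/13 ≈ -1.3535e+7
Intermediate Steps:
s = -9 (s = 27 - 9*(-4 + 6)*2 = 27 - 18*2 = 27 - 9*4 = 27 - 36 = -9)
D(H) = (-10 + H)/(-17 + H)
(1892 - 4598)*(D(s) + 5001) = (1892 - 4598)*((-10 - 9)/(-17 - 9) + 5001) = -2706*(-19/(-26) + 5001) = -2706*(-1/26*(-19) + 5001) = -2706*(19/26 + 5001) = -2706*130045/26 = -175950885/13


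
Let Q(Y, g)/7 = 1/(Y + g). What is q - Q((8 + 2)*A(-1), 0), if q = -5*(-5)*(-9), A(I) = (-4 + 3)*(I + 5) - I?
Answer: -6743/30 ≈ -224.77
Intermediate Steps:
A(I) = -5 - 2*I (A(I) = -(5 + I) - I = (-5 - I) - I = -5 - 2*I)
q = -225 (q = 25*(-9) = -225)
Q(Y, g) = 7/(Y + g)
q - Q((8 + 2)*A(-1), 0) = -225 - 7/((8 + 2)*(-5 - 2*(-1)) + 0) = -225 - 7/(10*(-5 + 2) + 0) = -225 - 7/(10*(-3) + 0) = -225 - 7/(-30 + 0) = -225 - 7/(-30) = -225 - 7*(-1)/30 = -225 - 1*(-7/30) = -225 + 7/30 = -6743/30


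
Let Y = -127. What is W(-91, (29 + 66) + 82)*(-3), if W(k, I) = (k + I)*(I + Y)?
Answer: -12900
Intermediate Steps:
W(k, I) = (-127 + I)*(I + k) (W(k, I) = (k + I)*(I - 127) = (I + k)*(-127 + I) = (-127 + I)*(I + k))
W(-91, (29 + 66) + 82)*(-3) = (((29 + 66) + 82)**2 - 127*((29 + 66) + 82) - 127*(-91) + ((29 + 66) + 82)*(-91))*(-3) = ((95 + 82)**2 - 127*(95 + 82) + 11557 + (95 + 82)*(-91))*(-3) = (177**2 - 127*177 + 11557 + 177*(-91))*(-3) = (31329 - 22479 + 11557 - 16107)*(-3) = 4300*(-3) = -12900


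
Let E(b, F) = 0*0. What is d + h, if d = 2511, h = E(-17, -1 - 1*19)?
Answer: 2511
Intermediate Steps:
E(b, F) = 0
h = 0
d + h = 2511 + 0 = 2511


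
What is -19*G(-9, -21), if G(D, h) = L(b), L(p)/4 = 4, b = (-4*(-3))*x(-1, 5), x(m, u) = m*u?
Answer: -304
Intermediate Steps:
b = -60 (b = (-4*(-3))*(-1*5) = 12*(-5) = -60)
L(p) = 16 (L(p) = 4*4 = 16)
G(D, h) = 16
-19*G(-9, -21) = -19*16 = -304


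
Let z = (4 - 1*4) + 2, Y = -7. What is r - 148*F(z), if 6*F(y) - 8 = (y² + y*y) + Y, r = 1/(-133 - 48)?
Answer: -40183/181 ≈ -222.01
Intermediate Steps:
r = -1/181 (r = 1/(-181) = -1/181 ≈ -0.0055249)
z = 2 (z = (4 - 4) + 2 = 0 + 2 = 2)
F(y) = ⅙ + y²/3 (F(y) = 4/3 + ((y² + y*y) - 7)/6 = 4/3 + ((y² + y²) - 7)/6 = 4/3 + (2*y² - 7)/6 = 4/3 + (-7 + 2*y²)/6 = 4/3 + (-7/6 + y²/3) = ⅙ + y²/3)
r - 148*F(z) = -1/181 - 148*(⅙ + (⅓)*2²) = -1/181 - 148*(⅙ + (⅓)*4) = -1/181 - 148*(⅙ + 4/3) = -1/181 - 148*3/2 = -1/181 - 222 = -40183/181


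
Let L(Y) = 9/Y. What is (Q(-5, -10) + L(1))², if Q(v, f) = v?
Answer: 16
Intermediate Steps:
(Q(-5, -10) + L(1))² = (-5 + 9/1)² = (-5 + 9*1)² = (-5 + 9)² = 4² = 16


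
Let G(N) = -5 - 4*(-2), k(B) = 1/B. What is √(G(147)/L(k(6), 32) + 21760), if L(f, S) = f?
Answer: √21778 ≈ 147.57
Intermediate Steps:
k(B) = 1/B
G(N) = 3 (G(N) = -5 + 8 = 3)
√(G(147)/L(k(6), 32) + 21760) = √(3/(1/6) + 21760) = √(3/(⅙) + 21760) = √(3*6 + 21760) = √(18 + 21760) = √21778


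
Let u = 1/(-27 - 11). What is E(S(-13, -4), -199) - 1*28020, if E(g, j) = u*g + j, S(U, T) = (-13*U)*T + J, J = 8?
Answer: -535827/19 ≈ -28201.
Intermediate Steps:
u = -1/38 (u = 1/(-38) = -1/38 ≈ -0.026316)
S(U, T) = 8 - 13*T*U (S(U, T) = (-13*U)*T + 8 = -13*T*U + 8 = 8 - 13*T*U)
E(g, j) = j - g/38 (E(g, j) = -g/38 + j = j - g/38)
E(S(-13, -4), -199) - 1*28020 = (-199 - (8 - 13*(-4)*(-13))/38) - 1*28020 = (-199 - (8 - 676)/38) - 28020 = (-199 - 1/38*(-668)) - 28020 = (-199 + 334/19) - 28020 = -3447/19 - 28020 = -535827/19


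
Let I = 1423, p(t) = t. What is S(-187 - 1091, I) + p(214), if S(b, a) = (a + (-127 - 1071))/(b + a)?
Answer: 6251/29 ≈ 215.55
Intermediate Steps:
S(b, a) = (-1198 + a)/(a + b) (S(b, a) = (a - 1198)/(a + b) = (-1198 + a)/(a + b))
S(-187 - 1091, I) + p(214) = (-1198 + 1423)/(1423 + (-187 - 1091)) + 214 = 225/(1423 - 1278) + 214 = 225/145 + 214 = (1/145)*225 + 214 = 45/29 + 214 = 6251/29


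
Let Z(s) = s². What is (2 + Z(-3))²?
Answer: 121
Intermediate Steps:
(2 + Z(-3))² = (2 + (-3)²)² = (2 + 9)² = 11² = 121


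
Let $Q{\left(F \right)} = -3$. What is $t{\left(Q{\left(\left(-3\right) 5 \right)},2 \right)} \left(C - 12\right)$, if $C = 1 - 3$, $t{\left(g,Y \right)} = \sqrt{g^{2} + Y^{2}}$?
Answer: $- 14 \sqrt{13} \approx -50.478$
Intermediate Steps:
$t{\left(g,Y \right)} = \sqrt{Y^{2} + g^{2}}$
$C = -2$ ($C = 1 - 3 = -2$)
$t{\left(Q{\left(\left(-3\right) 5 \right)},2 \right)} \left(C - 12\right) = \sqrt{2^{2} + \left(-3\right)^{2}} \left(-2 - 12\right) = \sqrt{4 + 9} \left(-14\right) = \sqrt{13} \left(-14\right) = - 14 \sqrt{13}$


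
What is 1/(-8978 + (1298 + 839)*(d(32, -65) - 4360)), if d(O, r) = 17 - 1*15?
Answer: -1/9322024 ≈ -1.0727e-7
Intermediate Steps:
d(O, r) = 2 (d(O, r) = 17 - 15 = 2)
1/(-8978 + (1298 + 839)*(d(32, -65) - 4360)) = 1/(-8978 + (1298 + 839)*(2 - 4360)) = 1/(-8978 + 2137*(-4358)) = 1/(-8978 - 9313046) = 1/(-9322024) = -1/9322024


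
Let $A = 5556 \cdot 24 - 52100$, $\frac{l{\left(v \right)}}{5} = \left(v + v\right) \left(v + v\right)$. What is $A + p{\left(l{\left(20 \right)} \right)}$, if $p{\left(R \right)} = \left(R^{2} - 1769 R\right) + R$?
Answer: $49937244$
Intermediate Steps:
$l{\left(v \right)} = 20 v^{2}$ ($l{\left(v \right)} = 5 \left(v + v\right) \left(v + v\right) = 5 \cdot 2 v 2 v = 5 \cdot 4 v^{2} = 20 v^{2}$)
$A = 81244$ ($A = 133344 - 52100 = 81244$)
$p{\left(R \right)} = R^{2} - 1768 R$
$A + p{\left(l{\left(20 \right)} \right)} = 81244 + 20 \cdot 20^{2} \left(-1768 + 20 \cdot 20^{2}\right) = 81244 + 20 \cdot 400 \left(-1768 + 20 \cdot 400\right) = 81244 + 8000 \left(-1768 + 8000\right) = 81244 + 8000 \cdot 6232 = 81244 + 49856000 = 49937244$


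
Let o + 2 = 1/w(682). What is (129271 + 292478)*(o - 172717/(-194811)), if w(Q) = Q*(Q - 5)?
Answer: -14079089464509297/29982322018 ≈ -4.6958e+5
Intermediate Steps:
w(Q) = Q*(-5 + Q)
o = -923427/461714 (o = -2 + 1/(682*(-5 + 682)) = -2 + 1/(682*677) = -2 + 1/461714 = -923427/461714 ≈ -2.0000)
(129271 + 292478)*(o - 172717/(-194811)) = (129271 + 292478)*(-923427/461714 - 172717/(-194811)) = 421749*(-923427/461714 - 172717*(-1/194811)) = 421749*(-923427/461714 + 172717/194811) = 421749*(-100147880359/89946966054) = -14079089464509297/29982322018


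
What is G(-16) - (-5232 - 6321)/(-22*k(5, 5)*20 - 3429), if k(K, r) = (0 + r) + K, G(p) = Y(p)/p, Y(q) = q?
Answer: -3724/7829 ≈ -0.47567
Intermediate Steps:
G(p) = 1 (G(p) = p/p = 1)
k(K, r) = K + r (k(K, r) = r + K = K + r)
G(-16) - (-5232 - 6321)/(-22*k(5, 5)*20 - 3429) = 1 - (-5232 - 6321)/(-22*(5 + 5)*20 - 3429) = 1 - (-11553)/(-22*10*20 - 3429) = 1 - (-11553)/(-220*20 - 3429) = 1 - (-11553)/(-4400 - 3429) = 1 - (-11553)/(-7829) = 1 - (-11553)*(-1)/7829 = 1 - 1*11553/7829 = 1 - 11553/7829 = -3724/7829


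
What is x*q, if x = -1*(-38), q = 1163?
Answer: 44194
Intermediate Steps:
x = 38
x*q = 38*1163 = 44194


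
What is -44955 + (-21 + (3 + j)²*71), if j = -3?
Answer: -44976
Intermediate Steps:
-44955 + (-21 + (3 + j)²*71) = -44955 + (-21 + (3 - 3)²*71) = -44955 + (-21 + 0²*71) = -44955 + (-21 + 0*71) = -44955 + (-21 + 0) = -44955 - 21 = -44976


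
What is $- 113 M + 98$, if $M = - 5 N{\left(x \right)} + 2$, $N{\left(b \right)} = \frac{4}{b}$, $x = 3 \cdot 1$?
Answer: $\frac{1876}{3} \approx 625.33$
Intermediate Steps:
$x = 3$
$M = - \frac{14}{3}$ ($M = - 5 \cdot \frac{4}{3} + 2 = - 5 \cdot 4 \cdot \frac{1}{3} + 2 = \left(-5\right) \frac{4}{3} + 2 = - \frac{20}{3} + 2 = - \frac{14}{3} \approx -4.6667$)
$- 113 M + 98 = \left(-113\right) \left(- \frac{14}{3}\right) + 98 = \frac{1582}{3} + 98 = \frac{1876}{3}$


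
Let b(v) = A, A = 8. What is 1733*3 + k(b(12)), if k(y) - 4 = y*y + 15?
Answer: 5282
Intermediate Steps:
b(v) = 8
k(y) = 19 + y**2 (k(y) = 4 + (y*y + 15) = 4 + (y**2 + 15) = 4 + (15 + y**2) = 19 + y**2)
1733*3 + k(b(12)) = 1733*3 + (19 + 8**2) = 5199 + (19 + 64) = 5199 + 83 = 5282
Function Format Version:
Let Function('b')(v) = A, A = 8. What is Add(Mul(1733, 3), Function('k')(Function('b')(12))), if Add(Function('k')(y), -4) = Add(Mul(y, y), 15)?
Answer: 5282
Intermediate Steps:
Function('b')(v) = 8
Function('k')(y) = Add(19, Pow(y, 2)) (Function('k')(y) = Add(4, Add(Mul(y, y), 15)) = Add(4, Add(Pow(y, 2), 15)) = Add(4, Add(15, Pow(y, 2))) = Add(19, Pow(y, 2)))
Add(Mul(1733, 3), Function('k')(Function('b')(12))) = Add(Mul(1733, 3), Add(19, Pow(8, 2))) = Add(5199, Add(19, 64)) = Add(5199, 83) = 5282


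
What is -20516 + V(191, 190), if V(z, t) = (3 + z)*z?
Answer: 16538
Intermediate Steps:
V(z, t) = z*(3 + z)
-20516 + V(191, 190) = -20516 + 191*(3 + 191) = -20516 + 191*194 = -20516 + 37054 = 16538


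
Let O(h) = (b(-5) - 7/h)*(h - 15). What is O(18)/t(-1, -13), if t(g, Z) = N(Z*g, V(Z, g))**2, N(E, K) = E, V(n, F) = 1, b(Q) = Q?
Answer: -97/1014 ≈ -0.095661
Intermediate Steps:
O(h) = (-15 + h)*(-5 - 7/h) (O(h) = (-5 - 7/h)*(h - 15) = (-5 - 7/h)*(-15 + h) = (-15 + h)*(-5 - 7/h))
t(g, Z) = Z**2*g**2 (t(g, Z) = (Z*g)**2 = Z**2*g**2)
O(18)/t(-1, -13) = (68 - 5*18 + 105/18)/(((-13)**2*(-1)**2)) = (68 - 90 + 105*(1/18))/((169*1)) = (68 - 90 + 35/6)/169 = -97/6*1/169 = -97/1014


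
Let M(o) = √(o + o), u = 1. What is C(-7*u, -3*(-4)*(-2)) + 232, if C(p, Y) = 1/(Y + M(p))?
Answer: 68428/295 - I*√14/590 ≈ 231.96 - 0.0063418*I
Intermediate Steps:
M(o) = √2*√o (M(o) = √(2*o) = √2*√o)
C(p, Y) = 1/(Y + √2*√p)
C(-7*u, -3*(-4)*(-2)) + 232 = 1/(-3*(-4)*(-2) + √2*√(-7*1)) + 232 = 1/(12*(-2) + √2*√(-7)) + 232 = 1/(-24 + √2*(I*√7)) + 232 = 1/(-24 + I*√14) + 232 = 232 + 1/(-24 + I*√14)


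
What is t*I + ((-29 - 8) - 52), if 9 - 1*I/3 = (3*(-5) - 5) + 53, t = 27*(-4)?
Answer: 7687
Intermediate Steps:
t = -108
I = -72 (I = 27 - 3*((3*(-5) - 5) + 53) = 27 - 3*((-15 - 5) + 53) = 27 - 3*(-20 + 53) = 27 - 3*33 = 27 - 99 = -72)
t*I + ((-29 - 8) - 52) = -108*(-72) + ((-29 - 8) - 52) = 7776 + (-37 - 52) = 7776 - 89 = 7687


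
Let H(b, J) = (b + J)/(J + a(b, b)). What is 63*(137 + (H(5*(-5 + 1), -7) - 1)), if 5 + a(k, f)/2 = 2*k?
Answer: 832797/97 ≈ 8585.5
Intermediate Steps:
a(k, f) = -10 + 4*k (a(k, f) = -10 + 2*(2*k) = -10 + 4*k)
H(b, J) = (J + b)/(-10 + J + 4*b) (H(b, J) = (b + J)/(J + (-10 + 4*b)) = (J + b)/(-10 + J + 4*b))
63*(137 + (H(5*(-5 + 1), -7) - 1)) = 63*(137 + ((-7 + 5*(-5 + 1))/(-10 - 7 + 4*(5*(-5 + 1))) - 1)) = 63*(137 + ((-7 + 5*(-4))/(-10 - 7 + 4*(5*(-4))) - 1)) = 63*(137 + ((-7 - 20)/(-10 - 7 + 4*(-20)) - 1)) = 63*(137 + (-27/(-10 - 7 - 80) - 1)) = 63*(137 + (-27/(-97) - 1)) = 63*(137 + (-1/97*(-27) - 1)) = 63*(137 + (27/97 - 1)) = 63*(137 - 70/97) = 63*(13219/97) = 832797/97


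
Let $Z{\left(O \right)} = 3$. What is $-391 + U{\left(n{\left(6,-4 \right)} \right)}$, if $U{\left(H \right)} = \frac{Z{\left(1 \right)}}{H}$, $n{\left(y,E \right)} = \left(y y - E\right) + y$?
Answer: $- \frac{17983}{46} \approx -390.93$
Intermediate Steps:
$n{\left(y,E \right)} = y + y^{2} - E$ ($n{\left(y,E \right)} = \left(y^{2} - E\right) + y = y + y^{2} - E$)
$U{\left(H \right)} = \frac{3}{H}$
$-391 + U{\left(n{\left(6,-4 \right)} \right)} = -391 + \frac{3}{6 + 6^{2} - -4} = -391 + \frac{3}{6 + 36 + 4} = -391 + \frac{3}{46} = - \frac{17983}{46}$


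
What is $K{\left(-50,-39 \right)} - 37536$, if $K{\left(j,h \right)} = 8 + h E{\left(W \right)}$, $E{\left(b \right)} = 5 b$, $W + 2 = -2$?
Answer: $-36748$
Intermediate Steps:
$W = -4$ ($W = -2 - 2 = -4$)
$K{\left(j,h \right)} = 8 - 20 h$ ($K{\left(j,h \right)} = 8 + h 5 \left(-4\right) = 8 + h \left(-20\right) = 8 - 20 h$)
$K{\left(-50,-39 \right)} - 37536 = \left(8 - -780\right) - 37536 = \left(8 + 780\right) - 37536 = 788 - 37536 = -36748$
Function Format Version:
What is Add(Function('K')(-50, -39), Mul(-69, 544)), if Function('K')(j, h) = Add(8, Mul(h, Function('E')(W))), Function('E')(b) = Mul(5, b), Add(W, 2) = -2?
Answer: -36748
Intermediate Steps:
W = -4 (W = Add(-2, -2) = -4)
Function('K')(j, h) = Add(8, Mul(-20, h)) (Function('K')(j, h) = Add(8, Mul(h, Mul(5, -4))) = Add(8, Mul(h, -20)) = Add(8, Mul(-20, h)))
Add(Function('K')(-50, -39), Mul(-69, 544)) = Add(Add(8, Mul(-20, -39)), Mul(-69, 544)) = Add(Add(8, 780), -37536) = Add(788, -37536) = -36748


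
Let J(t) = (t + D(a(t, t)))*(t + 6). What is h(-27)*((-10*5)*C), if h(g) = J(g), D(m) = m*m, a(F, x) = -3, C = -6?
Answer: 113400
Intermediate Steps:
D(m) = m²
J(t) = (6 + t)*(9 + t) (J(t) = (t + (-3)²)*(t + 6) = (t + 9)*(6 + t) = (9 + t)*(6 + t) = (6 + t)*(9 + t))
h(g) = 54 + g² + 15*g
h(-27)*((-10*5)*C) = (54 + (-27)² + 15*(-27))*(-10*5*(-6)) = (54 + 729 - 405)*(-50*(-6)) = 378*300 = 113400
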